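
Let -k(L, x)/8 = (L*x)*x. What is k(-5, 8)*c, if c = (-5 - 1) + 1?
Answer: -12800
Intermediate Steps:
k(L, x) = -8*L*x² (k(L, x) = -8*L*x*x = -8*L*x²)
c = -5 (c = -6 + 1 = -5)
k(-5, 8)*c = -8*(-5)*8²*(-5) = -8*(-5)*64*(-5) = 2560*(-5) = -12800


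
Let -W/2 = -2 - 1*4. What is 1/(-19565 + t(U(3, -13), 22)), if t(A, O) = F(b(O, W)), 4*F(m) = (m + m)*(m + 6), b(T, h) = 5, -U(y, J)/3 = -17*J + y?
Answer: -2/39075 ≈ -5.1184e-5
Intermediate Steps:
W = 12 (W = -2*(-2 - 1*4) = -2*(-2 - 4) = -2*(-6) = 12)
U(y, J) = -3*y + 51*J (U(y, J) = -3*(-17*J + y) = -3*(y - 17*J) = -3*y + 51*J)
F(m) = m*(6 + m)/2 (F(m) = ((m + m)*(m + 6))/4 = ((2*m)*(6 + m))/4 = (2*m*(6 + m))/4 = m*(6 + m)/2)
t(A, O) = 55/2 (t(A, O) = (½)*5*(6 + 5) = (½)*5*11 = 55/2)
1/(-19565 + t(U(3, -13), 22)) = 1/(-19565 + 55/2) = 1/(-39075/2) = -2/39075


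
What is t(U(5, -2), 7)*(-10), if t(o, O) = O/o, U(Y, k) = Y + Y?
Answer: -7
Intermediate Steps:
U(Y, k) = 2*Y
t(U(5, -2), 7)*(-10) = (7/((2*5)))*(-10) = (7/10)*(-10) = -7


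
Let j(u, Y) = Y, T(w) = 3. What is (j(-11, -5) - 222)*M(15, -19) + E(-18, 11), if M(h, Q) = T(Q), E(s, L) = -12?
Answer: -693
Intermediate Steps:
M(h, Q) = 3
(j(-11, -5) - 222)*M(15, -19) + E(-18, 11) = (-5 - 222)*3 - 12 = -227*3 - 12 = -681 - 12 = -693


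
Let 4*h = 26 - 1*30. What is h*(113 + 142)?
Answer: -255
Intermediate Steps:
h = -1 (h = (26 - 1*30)/4 = (26 - 30)/4 = (¼)*(-4) = -1)
h*(113 + 142) = -(113 + 142) = -1*255 = -255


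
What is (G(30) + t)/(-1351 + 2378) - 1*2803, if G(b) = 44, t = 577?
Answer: -2878060/1027 ≈ -2802.4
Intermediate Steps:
(G(30) + t)/(-1351 + 2378) - 1*2803 = (44 + 577)/(-1351 + 2378) - 1*2803 = 621/1027 - 2803 = -2878060/1027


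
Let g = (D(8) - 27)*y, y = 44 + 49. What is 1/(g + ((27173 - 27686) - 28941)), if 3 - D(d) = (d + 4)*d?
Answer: -1/40614 ≈ -2.4622e-5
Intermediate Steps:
D(d) = 3 - d*(4 + d) (D(d) = 3 - (d + 4)*d = 3 - (4 + d)*d = 3 - d*(4 + d))
y = 93
g = -11160 (g = ((3 - 1*8**2 - 4*8) - 27)*93 = ((3 - 1*64 - 32) - 27)*93 = ((3 - 64 - 32) - 27)*93 = (-93 - 27)*93 = -120*93 = -11160)
1/(g + ((27173 - 27686) - 28941)) = 1/(-11160 + ((27173 - 27686) - 28941)) = 1/(-11160 + (-513 - 28941)) = 1/(-11160 - 29454) = 1/(-40614) = -1/40614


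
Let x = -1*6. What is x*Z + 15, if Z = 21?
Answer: -111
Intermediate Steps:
x = -6
x*Z + 15 = -6*21 + 15 = -126 + 15 = -111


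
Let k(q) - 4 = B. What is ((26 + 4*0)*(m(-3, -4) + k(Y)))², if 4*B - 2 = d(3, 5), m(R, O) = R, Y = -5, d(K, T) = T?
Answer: 20449/4 ≈ 5112.3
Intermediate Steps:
B = 7/4 (B = ½ + (¼)*5 = ½ + 5/4 = 7/4 ≈ 1.7500)
k(q) = 23/4 (k(q) = 4 + 7/4 = 23/4)
((26 + 4*0)*(m(-3, -4) + k(Y)))² = ((26 + 4*0)*(-3 + 23/4))² = ((26 + 0)*(11/4))² = (26*(11/4))² = (143/2)² = 20449/4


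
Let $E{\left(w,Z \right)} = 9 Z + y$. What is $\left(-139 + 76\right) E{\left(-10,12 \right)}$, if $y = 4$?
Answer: $-7056$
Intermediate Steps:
$E{\left(w,Z \right)} = 4 + 9 Z$ ($E{\left(w,Z \right)} = 9 Z + 4 = 4 + 9 Z$)
$\left(-139 + 76\right) E{\left(-10,12 \right)} = \left(-139 + 76\right) \left(4 + 9 \cdot 12\right) = - 63 \left(4 + 108\right) = \left(-63\right) 112 = -7056$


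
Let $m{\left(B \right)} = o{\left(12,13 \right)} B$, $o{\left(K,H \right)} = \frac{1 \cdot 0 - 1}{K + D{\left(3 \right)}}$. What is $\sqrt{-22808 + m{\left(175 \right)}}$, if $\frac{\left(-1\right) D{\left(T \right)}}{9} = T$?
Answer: $\frac{i \sqrt{205167}}{3} \approx 150.98 i$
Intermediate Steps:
$D{\left(T \right)} = - 9 T$
$o{\left(K,H \right)} = - \frac{1}{-27 + K}$ ($o{\left(K,H \right)} = \frac{1 \cdot 0 - 1}{K - 27} = \frac{0 - 1}{K - 27} = - \frac{1}{-27 + K}$)
$m{\left(B \right)} = \frac{B}{15}$ ($m{\left(B \right)} = - \frac{1}{-27 + 12} B = - \frac{1}{-15} B = \left(-1\right) \left(- \frac{1}{15}\right) B = \frac{B}{15}$)
$\sqrt{-22808 + m{\left(175 \right)}} = \sqrt{-22808 + \frac{1}{15} \cdot 175} = \sqrt{-22808 + \frac{35}{3}} = \sqrt{- \frac{68389}{3}} = \frac{i \sqrt{205167}}{3}$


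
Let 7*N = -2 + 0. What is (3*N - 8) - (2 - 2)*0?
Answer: -62/7 ≈ -8.8571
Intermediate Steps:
N = -2/7 (N = (-2 + 0)/7 = (⅐)*(-2) = -2/7 ≈ -0.28571)
(3*N - 8) - (2 - 2)*0 = (3*(-2/7) - 8) - (2 - 2)*0 = (-6/7 - 8) - 0*0 = -62/7 - 1*0 = -62/7 + 0 = -62/7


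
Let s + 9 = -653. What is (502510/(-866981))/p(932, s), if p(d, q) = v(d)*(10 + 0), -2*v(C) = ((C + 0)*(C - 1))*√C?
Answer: 50251*√233/175279487339516 ≈ 4.3761e-9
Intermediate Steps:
s = -662 (s = -9 - 653 = -662)
v(C) = -C^(3/2)*(-1 + C)/2 (v(C) = -(C + 0)*(C - 1)*√C/2 = -C*(-1 + C)*√C/2 = -C^(3/2)*(-1 + C)/2)
p(d, q) = 5*d^(3/2)*(1 - d) (p(d, q) = (d^(3/2)*(1 - d)/2)*(10 + 0) = (d^(3/2)*(1 - d)/2)*10 = 5*d^(3/2)*(1 - d))
(502510/(-866981))/p(932, s) = (502510/(-866981))/((5*932^(3/2)*(1 - 1*932))) = (502510*(-1/866981))/((5*(1864*√233)*(1 - 932))) = -502510*(-√233/2021722360)/866981 = -(-50251)*√233/175279487339516 = 50251*√233/175279487339516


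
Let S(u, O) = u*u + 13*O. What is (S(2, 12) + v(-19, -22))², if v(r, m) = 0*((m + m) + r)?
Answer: 25600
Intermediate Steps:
v(r, m) = 0 (v(r, m) = 0*(2*m + r) = 0*(r + 2*m) = 0)
S(u, O) = u² + 13*O
(S(2, 12) + v(-19, -22))² = ((2² + 13*12) + 0)² = ((4 + 156) + 0)² = (160 + 0)² = 160² = 25600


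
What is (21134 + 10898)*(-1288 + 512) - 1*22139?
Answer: -24878971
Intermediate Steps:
(21134 + 10898)*(-1288 + 512) - 1*22139 = 32032*(-776) - 22139 = -24856832 - 22139 = -24878971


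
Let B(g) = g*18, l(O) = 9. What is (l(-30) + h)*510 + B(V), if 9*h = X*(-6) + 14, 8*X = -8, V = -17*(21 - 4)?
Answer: 1564/3 ≈ 521.33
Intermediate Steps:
V = -289 (V = -17*17 = -289)
X = -1 (X = (1/8)*(-8) = -1)
h = 20/9 (h = (-1*(-6) + 14)/9 = (6 + 14)/9 = (1/9)*20 = 20/9 ≈ 2.2222)
B(g) = 18*g
(l(-30) + h)*510 + B(V) = (9 + 20/9)*510 + 18*(-289) = (101/9)*510 - 5202 = 17170/3 - 5202 = 1564/3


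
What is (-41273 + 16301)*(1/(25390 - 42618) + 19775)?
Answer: -2126888332857/4307 ≈ -4.9382e+8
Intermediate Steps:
(-41273 + 16301)*(1/(25390 - 42618) + 19775) = -24972*(1/(-17228) + 19775) = -24972*(-1/17228 + 19775) = -24972*340683699/17228 = -2126888332857/4307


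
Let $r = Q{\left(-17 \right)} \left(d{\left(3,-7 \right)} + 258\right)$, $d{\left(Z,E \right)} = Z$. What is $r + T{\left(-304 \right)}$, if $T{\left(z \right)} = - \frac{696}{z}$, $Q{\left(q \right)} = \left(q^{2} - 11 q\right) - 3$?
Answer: $\frac{4691301}{38} \approx 1.2346 \cdot 10^{5}$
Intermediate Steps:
$Q{\left(q \right)} = -3 + q^{2} - 11 q$
$r = 123453$ ($r = \left(-3 + \left(-17\right)^{2} - -187\right) \left(3 + 258\right) = \left(-3 + 289 + 187\right) 261 = 473 \cdot 261 = 123453$)
$r + T{\left(-304 \right)} = 123453 - \frac{696}{-304} = 123453 - - \frac{87}{38} = 123453 + \frac{87}{38} = \frac{4691301}{38}$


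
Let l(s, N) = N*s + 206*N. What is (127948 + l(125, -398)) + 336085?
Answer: 332295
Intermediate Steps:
l(s, N) = 206*N + N*s
(127948 + l(125, -398)) + 336085 = (127948 - 398*(206 + 125)) + 336085 = (127948 - 398*331) + 336085 = (127948 - 131738) + 336085 = -3790 + 336085 = 332295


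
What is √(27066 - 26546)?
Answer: 2*√130 ≈ 22.803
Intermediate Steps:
√(27066 - 26546) = √520 = 2*√130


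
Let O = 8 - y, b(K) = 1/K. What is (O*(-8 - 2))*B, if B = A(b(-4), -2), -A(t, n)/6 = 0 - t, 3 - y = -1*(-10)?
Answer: 225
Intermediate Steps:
b(K) = 1/K
y = -7 (y = 3 - (-1)*(-10) = 3 - 1*10 = 3 - 10 = -7)
O = 15 (O = 8 - 1*(-7) = 8 + 7 = 15)
A(t, n) = 6*t (A(t, n) = -6*(0 - t) = -(-6)*t = 6*t)
B = -3/2 (B = 6/(-4) = 6*(-1/4) = -3/2 ≈ -1.5000)
(O*(-8 - 2))*B = (15*(-8 - 2))*(-3/2) = (15*(-10))*(-3/2) = -150*(-3/2) = 225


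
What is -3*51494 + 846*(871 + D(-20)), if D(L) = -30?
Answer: 557004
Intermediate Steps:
-3*51494 + 846*(871 + D(-20)) = -3*51494 + 846*(871 - 30) = -154482 + 846*841 = -154482 + 711486 = 557004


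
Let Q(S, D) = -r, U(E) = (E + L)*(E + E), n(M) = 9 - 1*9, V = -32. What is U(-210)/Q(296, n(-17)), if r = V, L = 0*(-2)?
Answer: 11025/4 ≈ 2756.3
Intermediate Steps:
L = 0
r = -32
n(M) = 0 (n(M) = 9 - 9 = 0)
U(E) = 2*E² (U(E) = (E + 0)*(E + E) = E*(2*E) = 2*E²)
Q(S, D) = 32 (Q(S, D) = -1*(-32) = 32)
U(-210)/Q(296, n(-17)) = (2*(-210)²)/32 = (2*44100)*(1/32) = 88200*(1/32) = 11025/4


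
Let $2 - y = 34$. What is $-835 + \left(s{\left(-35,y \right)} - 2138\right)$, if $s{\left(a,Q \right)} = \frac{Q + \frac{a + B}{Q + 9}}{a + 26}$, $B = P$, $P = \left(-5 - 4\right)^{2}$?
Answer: $- \frac{26723}{9} \approx -2969.2$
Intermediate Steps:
$y = -32$ ($y = 2 - 34 = -32$)
$P = 81$ ($P = \left(-9\right)^{2} = 81$)
$B = 81$
$s{\left(a,Q \right)} = \frac{Q + \frac{81 + a}{9 + Q}}{26 + a}$ ($s{\left(a,Q \right)} = \frac{Q + \frac{a + 81}{Q + 9}}{a + 26} = \frac{Q + \frac{81 + a}{9 + Q}}{26 + a}$)
$-835 + \left(s{\left(-35,y \right)} - 2138\right) = -835 - \left(2138 - \frac{81 - 35 + \left(-32\right)^{2} + 9 \left(-32\right)}{234 + 9 \left(-35\right) + 26 \left(-32\right) - -1120}\right) = -835 - \left(2138 - \frac{81 - 35 + 1024 - 288}{234 - 315 - 832 + 1120}\right) = -835 - \left(2138 - \frac{1}{207} \cdot 782\right) = -835 + \left(\frac{1}{207} \cdot 782 - 2138\right) = -835 + \left(\frac{34}{9} - 2138\right) = -835 - \frac{19208}{9} = - \frac{26723}{9}$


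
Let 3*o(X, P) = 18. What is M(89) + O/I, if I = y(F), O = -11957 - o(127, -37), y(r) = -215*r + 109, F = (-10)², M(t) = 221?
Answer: 4739374/21391 ≈ 221.56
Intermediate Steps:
o(X, P) = 6 (o(X, P) = (⅓)*18 = 6)
F = 100
y(r) = 109 - 215*r
O = -11963 (O = -11957 - 1*6 = -11957 - 6 = -11963)
I = -21391 (I = 109 - 215*100 = 109 - 21500 = -21391)
M(89) + O/I = 221 - 11963/(-21391) = 221 - 11963*(-1/21391) = 221 + 11963/21391 = 4739374/21391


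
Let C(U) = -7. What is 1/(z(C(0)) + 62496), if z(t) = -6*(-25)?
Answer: 1/62646 ≈ 1.5963e-5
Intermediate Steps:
z(t) = 150
1/(z(C(0)) + 62496) = 1/(150 + 62496) = 1/62646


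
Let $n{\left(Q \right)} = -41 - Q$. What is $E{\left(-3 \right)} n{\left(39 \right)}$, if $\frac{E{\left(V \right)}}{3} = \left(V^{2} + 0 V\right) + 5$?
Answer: $-3360$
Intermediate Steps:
$E{\left(V \right)} = 15 + 3 V^{2}$ ($E{\left(V \right)} = 3 \left(\left(V^{2} + 0 V\right) + 5\right) = 3 \left(\left(V^{2} + 0\right) + 5\right) = 3 \left(V^{2} + 5\right) = 3 \left(5 + V^{2}\right) = 15 + 3 V^{2}$)
$E{\left(-3 \right)} n{\left(39 \right)} = \left(15 + 3 \left(-3\right)^{2}\right) \left(-41 - 39\right) = \left(15 + 3 \cdot 9\right) \left(-41 - 39\right) = \left(15 + 27\right) \left(-80\right) = 42 \left(-80\right) = -3360$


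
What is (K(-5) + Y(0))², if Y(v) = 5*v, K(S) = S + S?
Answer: 100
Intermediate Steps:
K(S) = 2*S
(K(-5) + Y(0))² = (2*(-5) + 5*0)² = (-10 + 0)² = (-10)² = 100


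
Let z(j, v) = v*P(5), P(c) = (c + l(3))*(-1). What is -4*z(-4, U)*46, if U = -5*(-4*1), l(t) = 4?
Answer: 33120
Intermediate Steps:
P(c) = -4 - c (P(c) = (c + 4)*(-1) = (4 + c)*(-1) = -4 - c)
U = 20 (U = -(-20) = -5*(-4) = 20)
z(j, v) = -9*v (z(j, v) = v*(-4 - 1*5) = v*(-4 - 5) = v*(-9) = -9*v)
-4*z(-4, U)*46 = -(-36)*20*46 = -4*(-180)*46 = 720*46 = 33120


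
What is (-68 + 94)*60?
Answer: 1560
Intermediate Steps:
(-68 + 94)*60 = 26*60 = 1560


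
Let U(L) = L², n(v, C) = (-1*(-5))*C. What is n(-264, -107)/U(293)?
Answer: -535/85849 ≈ -0.0062319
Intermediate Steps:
n(v, C) = 5*C
n(-264, -107)/U(293) = (5*(-107))/(293²) = -535/85849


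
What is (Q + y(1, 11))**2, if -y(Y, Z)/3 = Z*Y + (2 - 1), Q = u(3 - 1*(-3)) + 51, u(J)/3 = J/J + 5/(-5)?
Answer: 225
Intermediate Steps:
u(J) = 0 (u(J) = 3*(J/J + 5/(-5)) = 3*(1 + 5*(-1/5)) = 3*(1 - 1) = 3*0 = 0)
Q = 51 (Q = 0 + 51 = 51)
y(Y, Z) = -3 - 3*Y*Z (y(Y, Z) = -3*(Z*Y + (2 - 1)) = -3*(Y*Z + 1) = -3*(1 + Y*Z) = -3 - 3*Y*Z)
(Q + y(1, 11))**2 = (51 + (-3 - 3*1*11))**2 = (51 + (-3 - 33))**2 = (51 - 36)**2 = 15**2 = 225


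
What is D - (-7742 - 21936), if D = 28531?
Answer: 58209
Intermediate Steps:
D - (-7742 - 21936) = 28531 - (-7742 - 21936) = 28531 - 1*(-29678) = 28531 + 29678 = 58209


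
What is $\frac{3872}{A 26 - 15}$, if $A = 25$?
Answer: $\frac{3872}{635} \approx 6.0976$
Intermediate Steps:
$\frac{3872}{A 26 - 15} = \frac{3872}{25 \cdot 26 - 15} = \frac{3872}{650 - 15} = \frac{3872}{635}$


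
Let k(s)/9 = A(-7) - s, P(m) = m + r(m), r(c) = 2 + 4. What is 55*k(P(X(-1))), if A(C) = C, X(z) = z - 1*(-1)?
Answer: -6435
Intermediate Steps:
X(z) = 1 + z (X(z) = z + 1 = 1 + z)
r(c) = 6
P(m) = 6 + m (P(m) = m + 6 = 6 + m)
k(s) = -63 - 9*s (k(s) = 9*(-7 - s) = -63 - 9*s)
55*k(P(X(-1))) = 55*(-63 - 9*(6 + (1 - 1))) = 55*(-63 - 9*(6 + 0)) = 55*(-63 - 9*6) = 55*(-63 - 54) = 55*(-117) = -6435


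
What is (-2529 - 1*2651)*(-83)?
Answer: 429940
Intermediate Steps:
(-2529 - 1*2651)*(-83) = (-2529 - 2651)*(-83) = -5180*(-83) = 429940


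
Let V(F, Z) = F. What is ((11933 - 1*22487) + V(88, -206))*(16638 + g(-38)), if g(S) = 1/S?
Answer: -3308527619/19 ≈ -1.7413e+8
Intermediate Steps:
((11933 - 1*22487) + V(88, -206))*(16638 + g(-38)) = ((11933 - 1*22487) + 88)*(16638 + 1/(-38)) = ((11933 - 22487) + 88)*(16638 - 1/38) = (-10554 + 88)*(632243/38) = -10466*632243/38 = -3308527619/19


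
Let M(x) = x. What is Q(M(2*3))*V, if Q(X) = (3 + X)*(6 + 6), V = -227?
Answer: -24516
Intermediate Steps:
Q(X) = 36 + 12*X (Q(X) = (3 + X)*12 = 36 + 12*X)
Q(M(2*3))*V = (36 + 12*(2*3))*(-227) = (36 + 12*6)*(-227) = (36 + 72)*(-227) = 108*(-227) = -24516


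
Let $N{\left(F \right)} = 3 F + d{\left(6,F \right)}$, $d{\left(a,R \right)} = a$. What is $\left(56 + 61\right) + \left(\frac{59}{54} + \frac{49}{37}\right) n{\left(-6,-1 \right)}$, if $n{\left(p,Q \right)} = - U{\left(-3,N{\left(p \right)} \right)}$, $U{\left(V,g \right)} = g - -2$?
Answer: $\frac{141028}{999} \approx 141.17$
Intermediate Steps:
$N{\left(F \right)} = 6 + 3 F$ ($N{\left(F \right)} = 3 F + 6 = 6 + 3 F$)
$U{\left(V,g \right)} = 2 + g$ ($U{\left(V,g \right)} = g + 2 = 2 + g$)
$n{\left(p,Q \right)} = -8 - 3 p$ ($n{\left(p,Q \right)} = - (2 + \left(6 + 3 p\right)) = - (8 + 3 p) = -8 - 3 p$)
$\left(56 + 61\right) + \left(\frac{59}{54} + \frac{49}{37}\right) n{\left(-6,-1 \right)} = \left(56 + 61\right) + \left(\frac{59}{54} + \frac{49}{37}\right) \left(-8 - -18\right) = 117 + \left(59 \cdot \frac{1}{54} + 49 \cdot \frac{1}{37}\right) \left(-8 + 18\right) = 117 + \left(\frac{59}{54} + \frac{49}{37}\right) 10 = 117 + \frac{4829}{1998} \cdot 10 = 117 + \frac{24145}{999} = \frac{141028}{999}$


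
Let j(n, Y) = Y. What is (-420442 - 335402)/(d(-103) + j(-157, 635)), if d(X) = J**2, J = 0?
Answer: -755844/635 ≈ -1190.3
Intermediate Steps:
d(X) = 0 (d(X) = 0**2 = 0)
(-420442 - 335402)/(d(-103) + j(-157, 635)) = (-420442 - 335402)/(0 + 635) = -755844/635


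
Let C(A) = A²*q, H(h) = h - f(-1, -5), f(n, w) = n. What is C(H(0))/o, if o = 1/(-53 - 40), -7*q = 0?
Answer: 0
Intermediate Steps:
q = 0 (q = -⅐*0 = 0)
o = -1/93 (o = 1/(-93) = -1/93 ≈ -0.010753)
H(h) = 1 + h (H(h) = h - 1*(-1) = h + 1 = 1 + h)
C(A) = 0 (C(A) = A²*0 = 0)
C(H(0))/o = 0/(-1/93) = -93*0 = 0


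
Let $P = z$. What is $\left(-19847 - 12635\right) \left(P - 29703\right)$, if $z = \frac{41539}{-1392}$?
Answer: $\frac{672184375715}{696} \approx 9.6578 \cdot 10^{8}$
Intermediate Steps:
$z = - \frac{41539}{1392}$ ($z = 41539 \left(- \frac{1}{1392}\right) = - \frac{41539}{1392} \approx -29.841$)
$P = - \frac{41539}{1392} \approx -29.841$
$\left(-19847 - 12635\right) \left(P - 29703\right) = \left(-19847 - 12635\right) \left(- \frac{41539}{1392} - 29703\right) = \left(-19847 + \left(-23790 + 11155\right)\right) \left(- \frac{41388115}{1392}\right) = \left(-19847 - 12635\right) \left(- \frac{41388115}{1392}\right) = \left(-32482\right) \left(- \frac{41388115}{1392}\right) = \frac{672184375715}{696}$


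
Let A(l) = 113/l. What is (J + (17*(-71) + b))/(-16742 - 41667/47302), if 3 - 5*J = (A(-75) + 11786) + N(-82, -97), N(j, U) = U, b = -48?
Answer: 63713996524/296989406625 ≈ 0.21453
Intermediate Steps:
J = -876337/375 (J = ⅗ - ((113/(-75) + 11786) - 97)/5 = ⅗ - ((113*(-1/75) + 11786) - 97)/5 = ⅗ - ((-113/75 + 11786) - 97)/5 = ⅗ - (883837/75 - 97)/5 = ⅗ - ⅕*876562/75 = ⅗ - 876562/375 = -876337/375 ≈ -2336.9)
(J + (17*(-71) + b))/(-16742 - 41667/47302) = (-876337/375 + (17*(-71) - 48))/(-16742 - 41667/47302) = (-876337/375 + (-1207 - 48))/(-16742 - 41667*1/47302) = (-876337/375 - 1255)/(-16742 - 41667/47302) = -1346962/(375*(-791971751/47302)) = -1346962/375*(-47302/791971751) = 63713996524/296989406625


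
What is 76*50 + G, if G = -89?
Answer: 3711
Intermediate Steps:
76*50 + G = 76*50 - 89 = 3800 - 89 = 3711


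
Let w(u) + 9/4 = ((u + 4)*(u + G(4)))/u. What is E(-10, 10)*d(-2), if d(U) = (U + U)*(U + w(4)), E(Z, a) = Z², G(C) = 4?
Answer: -4700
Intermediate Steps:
w(u) = -9/4 + (4 + u)²/u (w(u) = -9/4 + ((u + 4)*(u + 4))/u = -9/4 + ((4 + u)*(4 + u))/u = -9/4 + (4 + u)²/u)
d(U) = 2*U*(55/4 + U) (d(U) = (U + U)*(U + (23/4 + 4 + 16/4)) = (2*U)*(U + (23/4 + 4 + 16*(¼))) = (2*U)*(U + (23/4 + 4 + 4)) = (2*U)*(U + 55/4) = (2*U)*(55/4 + U) = 2*U*(55/4 + U))
E(-10, 10)*d(-2) = (-10)²*((½)*(-2)*(55 + 4*(-2))) = 100*((½)*(-2)*(55 - 8)) = 100*((½)*(-2)*47) = 100*(-47) = -4700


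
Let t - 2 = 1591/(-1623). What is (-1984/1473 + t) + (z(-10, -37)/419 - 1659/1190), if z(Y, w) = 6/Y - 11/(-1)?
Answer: -6419826515/3784179226 ≈ -1.6965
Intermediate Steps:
z(Y, w) = 11 + 6/Y (z(Y, w) = 6/Y - 11*(-1) = 6/Y + 11 = 11 + 6/Y)
t = 1655/1623 (t = 2 + 1591/(-1623) = 2 + 1591*(-1/1623) = 2 - 1591/1623 = 1655/1623 ≈ 1.0197)
(-1984/1473 + t) + (z(-10, -37)/419 - 1659/1190) = (-1984/1473 + 1655/1623) + ((11 + 6/(-10))/419 - 1659/1190) = (-1984*1/1473 + 1655/1623) + ((11 + 6*(-1/10))*(1/419) - 1659*1/1190) = (-1984/1473 + 1655/1623) + ((11 - 3/5)*(1/419) - 237/170) = -86913/265631 + ((52/5)*(1/419) - 237/170) = -86913/265631 + (52/2095 - 237/170) = -86913/265631 - 19507/14246 = -6419826515/3784179226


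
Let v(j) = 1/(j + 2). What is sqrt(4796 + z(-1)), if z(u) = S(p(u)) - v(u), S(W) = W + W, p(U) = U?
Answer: sqrt(4793) ≈ 69.231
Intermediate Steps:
S(W) = 2*W
v(j) = 1/(2 + j)
z(u) = -1/(2 + u) + 2*u (z(u) = 2*u - 1/(2 + u) = -1/(2 + u) + 2*u)
sqrt(4796 + z(-1)) = sqrt(4796 + (-1 + 2*(-1)*(2 - 1))/(2 - 1)) = sqrt(4796 + (-1 + 2*(-1)*1)/1) = sqrt(4796 + 1*(-1 - 2)) = sqrt(4796 + 1*(-3)) = sqrt(4796 - 3) = sqrt(4793)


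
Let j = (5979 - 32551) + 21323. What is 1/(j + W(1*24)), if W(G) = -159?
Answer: -1/5408 ≈ -0.00018491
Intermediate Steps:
j = -5249 (j = -26572 + 21323 = -5249)
1/(j + W(1*24)) = 1/(-5249 - 159) = 1/(-5408) = -1/5408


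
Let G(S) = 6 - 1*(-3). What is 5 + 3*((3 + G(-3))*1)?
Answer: 41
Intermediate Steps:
G(S) = 9 (G(S) = 6 + 3 = 9)
5 + 3*((3 + G(-3))*1) = 5 + 3*((3 + 9)*1) = 5 + 3*(12*1) = 5 + 3*12 = 5 + 36 = 41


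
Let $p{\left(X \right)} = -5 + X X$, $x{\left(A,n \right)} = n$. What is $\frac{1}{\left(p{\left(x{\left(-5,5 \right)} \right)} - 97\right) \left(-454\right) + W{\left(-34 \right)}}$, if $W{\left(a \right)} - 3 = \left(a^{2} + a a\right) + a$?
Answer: $\frac{1}{37239} \approx 2.6854 \cdot 10^{-5}$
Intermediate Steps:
$p{\left(X \right)} = -5 + X^{2}$
$W{\left(a \right)} = 3 + a + 2 a^{2}$ ($W{\left(a \right)} = 3 + \left(\left(a^{2} + a a\right) + a\right) = 3 + \left(\left(a^{2} + a^{2}\right) + a\right) = 3 + \left(2 a^{2} + a\right) = 3 + \left(a + 2 a^{2}\right) = 3 + a + 2 a^{2}$)
$\frac{1}{\left(p{\left(x{\left(-5,5 \right)} \right)} - 97\right) \left(-454\right) + W{\left(-34 \right)}} = \frac{1}{\left(\left(-5 + 5^{2}\right) - 97\right) \left(-454\right) + \left(3 - 34 + 2 \left(-34\right)^{2}\right)} = \frac{1}{\left(\left(-5 + 25\right) - 97\right) \left(-454\right) + \left(3 - 34 + 2 \cdot 1156\right)} = \frac{1}{\left(20 - 97\right) \left(-454\right) + \left(3 - 34 + 2312\right)} = \frac{1}{\left(-77\right) \left(-454\right) + 2281} = \frac{1}{34958 + 2281} = \frac{1}{37239}$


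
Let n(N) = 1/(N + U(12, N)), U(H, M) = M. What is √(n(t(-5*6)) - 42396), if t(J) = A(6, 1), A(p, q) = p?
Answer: I*√1526253/6 ≈ 205.9*I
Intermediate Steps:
t(J) = 6
n(N) = 1/(2*N) (n(N) = 1/(N + N) = 1/(2*N))
√(n(t(-5*6)) - 42396) = √((½)/6 - 42396) = √((½)*(⅙) - 42396) = √(1/12 - 42396) = √(-508751/12) = I*√1526253/6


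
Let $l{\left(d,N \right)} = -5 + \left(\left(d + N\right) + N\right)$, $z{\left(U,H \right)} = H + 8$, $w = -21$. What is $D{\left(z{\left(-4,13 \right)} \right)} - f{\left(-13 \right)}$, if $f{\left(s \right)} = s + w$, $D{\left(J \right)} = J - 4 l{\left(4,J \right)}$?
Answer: $-109$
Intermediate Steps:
$z{\left(U,H \right)} = 8 + H$
$l{\left(d,N \right)} = -5 + d + 2 N$ ($l{\left(d,N \right)} = -5 + \left(\left(N + d\right) + N\right) = -5 + \left(d + 2 N\right) = -5 + d + 2 N$)
$D{\left(J \right)} = 4 - 7 J$ ($D{\left(J \right)} = J - 4 \left(-5 + 4 + 2 J\right) = J - 4 \left(-1 + 2 J\right) = J - \left(-4 + 8 J\right) = 4 - 7 J$)
$f{\left(s \right)} = -21 + s$ ($f{\left(s \right)} = s - 21 = -21 + s$)
$D{\left(z{\left(-4,13 \right)} \right)} - f{\left(-13 \right)} = \left(4 - 7 \left(8 + 13\right)\right) - \left(-21 - 13\right) = \left(4 - 147\right) - -34 = \left(4 - 147\right) + 34 = -143 + 34 = -109$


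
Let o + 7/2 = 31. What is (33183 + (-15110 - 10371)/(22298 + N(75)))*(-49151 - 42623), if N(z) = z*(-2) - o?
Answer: -134724061392134/44241 ≈ -3.0452e+9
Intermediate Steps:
o = 55/2 (o = -7/2 + 31 = 55/2 ≈ 27.500)
N(z) = -55/2 - 2*z (N(z) = z*(-2) - 1*55/2 = -2*z - 55/2 = -55/2 - 2*z)
(33183 + (-15110 - 10371)/(22298 + N(75)))*(-49151 - 42623) = (33183 + (-15110 - 10371)/(22298 + (-55/2 - 2*75)))*(-49151 - 42623) = (33183 - 25481/(22298 + (-55/2 - 150)))*(-91774) = (33183 - 25481/(22298 - 355/2))*(-91774) = (33183 - 25481/44241/2)*(-91774) = (33183 - 25481*2/44241)*(-91774) = (33183 - 50962/44241)*(-91774) = (1467998141/44241)*(-91774) = -134724061392134/44241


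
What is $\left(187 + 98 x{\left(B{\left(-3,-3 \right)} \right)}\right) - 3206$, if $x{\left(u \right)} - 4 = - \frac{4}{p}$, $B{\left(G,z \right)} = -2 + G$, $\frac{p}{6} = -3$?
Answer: $- \frac{23447}{9} \approx -2605.2$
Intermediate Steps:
$p = -18$ ($p = 6 \left(-3\right) = -18$)
$x{\left(u \right)} = \frac{38}{9}$ ($x{\left(u \right)} = 4 - \frac{4}{-18} = 4 - - \frac{2}{9} = 4 + \frac{2}{9} = \frac{38}{9}$)
$\left(187 + 98 x{\left(B{\left(-3,-3 \right)} \right)}\right) - 3206 = \left(187 + 98 \cdot \frac{38}{9}\right) - 3206 = \left(187 + \frac{3724}{9}\right) - 3206 = \frac{5407}{9} - 3206 = - \frac{23447}{9}$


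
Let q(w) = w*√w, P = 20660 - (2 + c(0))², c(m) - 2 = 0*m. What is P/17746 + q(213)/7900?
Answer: 10322/8873 + 213*√213/7900 ≈ 1.5568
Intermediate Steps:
c(m) = 2 (c(m) = 2 + 0*m = 2 + 0 = 2)
P = 20644 (P = 20660 - (2 + 2)² = 20660 - 1*4² = 20660 - 1*16 = 20660 - 16 = 20644)
q(w) = w^(3/2)
P/17746 + q(213)/7900 = 20644/17746 + 213^(3/2)/7900 = 20644*(1/17746) + (213*√213)*(1/7900) = 10322/8873 + 213*√213/7900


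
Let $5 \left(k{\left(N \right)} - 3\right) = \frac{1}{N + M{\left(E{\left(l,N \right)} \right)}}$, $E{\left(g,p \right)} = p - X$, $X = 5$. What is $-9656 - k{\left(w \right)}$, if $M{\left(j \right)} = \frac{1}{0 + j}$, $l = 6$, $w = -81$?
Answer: $- \frac{336471179}{34835} \approx -9659.0$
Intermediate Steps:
$E{\left(g,p \right)} = -5 + p$ ($E{\left(g,p \right)} = p - 5 = -5 + p$)
$M{\left(j \right)} = \frac{1}{j}$
$k{\left(N \right)} = 3 + \frac{1}{5 \left(N + \frac{1}{-5 + N}\right)}$
$-9656 - k{\left(w \right)} = -9656 - \frac{15 + \left(1 + 15 \left(-81\right)\right) \left(-5 - 81\right)}{5 \left(1 - 81 \left(-5 - 81\right)\right)} = -9656 - \frac{15 + \left(1 - 1215\right) \left(-86\right)}{5 \left(1 - -6966\right)} = -9656 - \frac{15 - -104404}{5 \left(1 + 6966\right)} = -9656 - \frac{15 + 104404}{5 \cdot 6967} = -9656 - \frac{1}{5} \cdot \frac{1}{6967} \cdot 104419 = -9656 - \frac{104419}{34835} = - \frac{336471179}{34835}$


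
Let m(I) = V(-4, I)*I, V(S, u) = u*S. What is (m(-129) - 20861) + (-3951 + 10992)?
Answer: -80384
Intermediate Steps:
V(S, u) = S*u
m(I) = -4*I² (m(I) = (-4*I)*I = -4*I²)
(m(-129) - 20861) + (-3951 + 10992) = (-4*(-129)² - 20861) + (-3951 + 10992) = (-4*16641 - 20861) + 7041 = (-66564 - 20861) + 7041 = -87425 + 7041 = -80384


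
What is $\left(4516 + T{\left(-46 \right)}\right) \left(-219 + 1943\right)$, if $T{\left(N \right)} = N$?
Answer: $7706280$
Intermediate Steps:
$\left(4516 + T{\left(-46 \right)}\right) \left(-219 + 1943\right) = \left(4516 - 46\right) \left(-219 + 1943\right) = 4470 \cdot 1724 = 7706280$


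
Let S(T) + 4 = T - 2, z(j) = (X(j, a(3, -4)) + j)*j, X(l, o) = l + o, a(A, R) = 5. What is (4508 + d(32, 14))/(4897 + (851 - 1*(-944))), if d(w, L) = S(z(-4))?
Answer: 2257/3346 ≈ 0.67454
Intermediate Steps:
z(j) = j*(5 + 2*j) (z(j) = ((j + 5) + j)*j = ((5 + j) + j)*j = (5 + 2*j)*j = j*(5 + 2*j))
S(T) = -6 + T (S(T) = -4 + (T - 2) = -4 + (-2 + T) = -6 + T)
d(w, L) = 6 (d(w, L) = -6 - 4*(5 + 2*(-4)) = -6 - 4*(5 - 8) = -6 - 4*(-3) = -6 + 12 = 6)
(4508 + d(32, 14))/(4897 + (851 - 1*(-944))) = (4508 + 6)/(4897 + (851 - 1*(-944))) = 4514/(4897 + (851 + 944)) = 4514/(4897 + 1795) = 4514/6692 = 4514*(1/6692) = 2257/3346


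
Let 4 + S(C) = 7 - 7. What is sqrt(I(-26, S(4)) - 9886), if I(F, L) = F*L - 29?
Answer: I*sqrt(9811) ≈ 99.051*I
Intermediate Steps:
S(C) = -4 (S(C) = -4 + (7 - 7) = -4 + 0 = -4)
I(F, L) = -29 + F*L
sqrt(I(-26, S(4)) - 9886) = sqrt((-29 - 26*(-4)) - 9886) = sqrt((-29 + 104) - 9886) = sqrt(75 - 9886) = sqrt(-9811) = I*sqrt(9811)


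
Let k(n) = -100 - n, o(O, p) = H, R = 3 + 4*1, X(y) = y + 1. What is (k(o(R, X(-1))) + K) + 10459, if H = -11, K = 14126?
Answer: 24496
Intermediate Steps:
X(y) = 1 + y
R = 7 (R = 3 + 4 = 7)
o(O, p) = -11
(k(o(R, X(-1))) + K) + 10459 = ((-100 - 1*(-11)) + 14126) + 10459 = ((-100 + 11) + 14126) + 10459 = (-89 + 14126) + 10459 = 14037 + 10459 = 24496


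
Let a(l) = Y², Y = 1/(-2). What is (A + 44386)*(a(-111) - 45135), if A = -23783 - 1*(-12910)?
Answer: -6050403507/4 ≈ -1.5126e+9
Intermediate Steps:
Y = -½ ≈ -0.50000
a(l) = ¼ (a(l) = (-½)² = ¼)
A = -10873 (A = -23783 + 12910 = -10873)
(A + 44386)*(a(-111) - 45135) = (-10873 + 44386)*(¼ - 45135) = 33513*(-180539/4) = -6050403507/4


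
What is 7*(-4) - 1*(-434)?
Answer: 406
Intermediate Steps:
7*(-4) - 1*(-434) = -28 + 434 = 406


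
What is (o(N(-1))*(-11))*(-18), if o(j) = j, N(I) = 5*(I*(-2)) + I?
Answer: 1782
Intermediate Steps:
N(I) = -9*I (N(I) = 5*(-2*I) + I = -10*I + I = -9*I)
(o(N(-1))*(-11))*(-18) = (-9*(-1)*(-11))*(-18) = (9*(-11))*(-18) = -99*(-18) = 1782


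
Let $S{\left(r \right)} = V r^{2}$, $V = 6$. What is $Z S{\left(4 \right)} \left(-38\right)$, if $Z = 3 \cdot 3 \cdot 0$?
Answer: $0$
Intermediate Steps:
$Z = 0$ ($Z = 9 \cdot 0 = 0$)
$S{\left(r \right)} = 6 r^{2}$
$Z S{\left(4 \right)} \left(-38\right) = 0 \cdot 6 \cdot 4^{2} \left(-38\right) = 0 \cdot 6 \cdot 16 \left(-38\right) = 0 \cdot 96 \left(-38\right) = 0 \left(-38\right) = 0$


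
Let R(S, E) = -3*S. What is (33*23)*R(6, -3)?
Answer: -13662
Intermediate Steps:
(33*23)*R(6, -3) = (33*23)*(-3*6) = 759*(-18) = -13662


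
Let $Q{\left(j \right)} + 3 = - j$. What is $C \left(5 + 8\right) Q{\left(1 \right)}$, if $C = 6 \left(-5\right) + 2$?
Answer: $1456$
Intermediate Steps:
$Q{\left(j \right)} = -3 - j$
$C = -28$ ($C = -30 + 2 = -28$)
$C \left(5 + 8\right) Q{\left(1 \right)} = - 28 \left(5 + 8\right) \left(-3 - 1\right) = \left(-28\right) 13 \left(-3 - 1\right) = \left(-364\right) \left(-4\right) = 1456$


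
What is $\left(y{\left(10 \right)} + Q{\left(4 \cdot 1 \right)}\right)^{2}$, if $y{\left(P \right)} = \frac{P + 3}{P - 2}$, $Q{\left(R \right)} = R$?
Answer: $\frac{2025}{64} \approx 31.641$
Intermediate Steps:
$y{\left(P \right)} = \frac{3 + P}{-2 + P}$
$\left(y{\left(10 \right)} + Q{\left(4 \cdot 1 \right)}\right)^{2} = \left(\frac{3 + 10}{-2 + 10} + 4 \cdot 1\right)^{2} = \left(\frac{1}{8} \cdot 13 + 4\right)^{2} = \left(\frac{13}{8} + 4\right)^{2} = \left(\frac{45}{8}\right)^{2} = \frac{2025}{64}$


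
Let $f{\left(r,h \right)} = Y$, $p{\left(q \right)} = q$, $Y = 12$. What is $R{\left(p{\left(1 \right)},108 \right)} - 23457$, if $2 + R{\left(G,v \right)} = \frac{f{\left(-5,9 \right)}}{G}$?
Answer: $-23447$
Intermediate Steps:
$f{\left(r,h \right)} = 12$
$R{\left(G,v \right)} = -2 + \frac{12}{G}$
$R{\left(p{\left(1 \right)},108 \right)} - 23457 = \left(-2 + \frac{12}{1}\right) - 23457 = \left(-2 + 12 \cdot 1\right) - 23457 = \left(-2 + 12\right) - 23457 = 10 - 23457 = -23447$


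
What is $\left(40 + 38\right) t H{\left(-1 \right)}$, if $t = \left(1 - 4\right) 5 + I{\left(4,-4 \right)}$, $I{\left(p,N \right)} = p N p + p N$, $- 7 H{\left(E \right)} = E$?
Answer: $- \frac{7410}{7} \approx -1058.6$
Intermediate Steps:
$H{\left(E \right)} = - \frac{E}{7}$
$I{\left(p,N \right)} = N p + N p^{2}$ ($I{\left(p,N \right)} = N p p + N p = N p^{2} + N p = N p + N p^{2}$)
$t = -95$ ($t = \left(1 - 4\right) 5 - 16 \left(1 + 4\right) = \left(-3\right) 5 - 16 \cdot 5 = -15 - 80 = -95$)
$\left(40 + 38\right) t H{\left(-1 \right)} = \left(40 + 38\right) \left(-95\right) \left(\left(- \frac{1}{7}\right) \left(-1\right)\right) = 78 \left(-95\right) \frac{1}{7} = \left(-7410\right) \frac{1}{7} = - \frac{7410}{7}$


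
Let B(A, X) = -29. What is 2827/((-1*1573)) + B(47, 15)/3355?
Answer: -78762/43615 ≈ -1.8058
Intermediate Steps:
2827/((-1*1573)) + B(47, 15)/3355 = 2827/((-1*1573)) - 29/3355 = 2827/(-1573) - 29*1/3355 = 2827*(-1/1573) - 29/3355 = -257/143 - 29/3355 = -78762/43615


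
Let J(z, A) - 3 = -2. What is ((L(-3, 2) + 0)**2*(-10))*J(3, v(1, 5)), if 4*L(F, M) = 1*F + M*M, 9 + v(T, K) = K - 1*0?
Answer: -5/8 ≈ -0.62500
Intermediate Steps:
v(T, K) = -9 + K (v(T, K) = -9 + (K - 1*0) = -9 + (K + 0) = -9 + K)
J(z, A) = 1 (J(z, A) = 3 - 2 = 1)
L(F, M) = F/4 + M**2/4 (L(F, M) = (1*F + M*M)/4 = (F + M**2)/4 = F/4 + M**2/4)
((L(-3, 2) + 0)**2*(-10))*J(3, v(1, 5)) = ((((1/4)*(-3) + (1/4)*2**2) + 0)**2*(-10))*1 = (((-3/4 + (1/4)*4) + 0)**2*(-10))*1 = (((-3/4 + 1) + 0)**2*(-10))*1 = ((1/4 + 0)**2*(-10))*1 = ((1/4)**2*(-10))*1 = ((1/16)*(-10))*1 = -5/8*1 = -5/8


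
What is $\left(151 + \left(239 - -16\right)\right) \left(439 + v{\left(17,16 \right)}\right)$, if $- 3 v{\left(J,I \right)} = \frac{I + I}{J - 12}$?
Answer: $\frac{2660518}{15} \approx 1.7737 \cdot 10^{5}$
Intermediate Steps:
$v{\left(J,I \right)} = - \frac{2 I}{3 \left(-12 + J\right)}$ ($v{\left(J,I \right)} = - \frac{\left(I + I\right) \frac{1}{J - 12}}{3} = - \frac{2 I \frac{1}{-12 + J}}{3} = - \frac{2 I}{3 \left(-12 + J\right)}$)
$\left(151 + \left(239 - -16\right)\right) \left(439 + v{\left(17,16 \right)}\right) = \left(151 + \left(239 - -16\right)\right) \left(439 - \frac{32}{-36 + 3 \cdot 17}\right) = \left(151 + \left(239 + 16\right)\right) \left(439 - \frac{32}{-36 + 51}\right) = \left(151 + 255\right) \left(439 - \frac{32}{15}\right) = 406 \left(439 - 32 \cdot \frac{1}{15}\right) = 406 \left(439 - \frac{32}{15}\right) = 406 \cdot \frac{6553}{15} = \frac{2660518}{15}$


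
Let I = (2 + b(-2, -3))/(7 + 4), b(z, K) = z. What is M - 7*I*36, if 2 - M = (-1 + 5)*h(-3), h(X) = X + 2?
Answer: 6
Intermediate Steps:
h(X) = 2 + X
I = 0 (I = (2 - 2)/(7 + 4) = 0/11 = 0*(1/11) = 0)
M = 6 (M = 2 - (-1 + 5)*(2 - 3) = 2 - 4*(-1) = 2 - 1*(-4) = 2 + 4 = 6)
M - 7*I*36 = 6 - 7*0*36 = 6 + 0*36 = 6 + 0 = 6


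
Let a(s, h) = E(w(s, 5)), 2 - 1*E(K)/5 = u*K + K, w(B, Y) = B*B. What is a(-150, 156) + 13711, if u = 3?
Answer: -436279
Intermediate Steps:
w(B, Y) = B²
E(K) = 10 - 20*K (E(K) = 10 - 5*(3*K + K) = 10 - 20*K)
a(s, h) = 10 - 20*s²
a(-150, 156) + 13711 = (10 - 20*(-150)²) + 13711 = (10 - 20*22500) + 13711 = (10 - 450000) + 13711 = -449990 + 13711 = -436279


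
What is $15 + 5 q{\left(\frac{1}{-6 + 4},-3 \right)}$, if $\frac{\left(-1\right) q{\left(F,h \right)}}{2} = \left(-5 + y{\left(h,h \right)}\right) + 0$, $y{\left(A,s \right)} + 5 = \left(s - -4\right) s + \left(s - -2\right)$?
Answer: $155$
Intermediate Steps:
$y{\left(A,s \right)} = -3 + s + s \left(4 + s\right)$ ($y{\left(A,s \right)} = -5 + \left(\left(s - -4\right) s + \left(s - -2\right)\right) = -5 + \left(\left(s + 4\right) s + \left(s + 2\right)\right) = -5 + \left(\left(4 + s\right) s + \left(2 + s\right)\right) = -5 + \left(s \left(4 + s\right) + \left(2 + s\right)\right) = -5 + \left(2 + s + s \left(4 + s\right)\right) = -3 + s + s \left(4 + s\right)$)
$q{\left(F,h \right)} = 16 - 10 h - 2 h^{2}$ ($q{\left(F,h \right)} = - 2 \left(\left(-5 + \left(-3 + h^{2} + 5 h\right)\right) + 0\right) = - 2 \left(\left(-8 + h^{2} + 5 h\right) + 0\right) = - 2 \left(-8 + h^{2} + 5 h\right) = 16 - 10 h - 2 h^{2}$)
$15 + 5 q{\left(\frac{1}{-6 + 4},-3 \right)} = 15 + 5 \left(16 - -30 - 2 \left(-3\right)^{2}\right) = 15 + 5 \left(16 + 30 - 18\right) = 15 + 5 \cdot 28 = 15 + 140 = 155$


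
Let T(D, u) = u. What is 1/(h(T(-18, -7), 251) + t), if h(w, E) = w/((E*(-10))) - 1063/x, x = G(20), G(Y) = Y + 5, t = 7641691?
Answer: 12550/95902688459 ≈ 1.3086e-7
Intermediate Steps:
G(Y) = 5 + Y
x = 25 (x = 5 + 20 = 25)
h(w, E) = -1063/25 - w/(10*E) (h(w, E) = w/((E*(-10))) - 1063/25 = w/((-10*E)) - 1063*1/25 = w*(-1/(10*E)) - 1063/25 = -w/(10*E) - 1063/25 = -1063/25 - w/(10*E))
1/(h(T(-18, -7), 251) + t) = 1/((-1063/25 - ⅒*(-7)/251) + 7641691) = 1/((-1063/25 - ⅒*(-7)*1/251) + 7641691) = 1/((-1063/25 + 7/2510) + 7641691) = 1/(-533591/12550 + 7641691) = 1/(95902688459/12550) = 12550/95902688459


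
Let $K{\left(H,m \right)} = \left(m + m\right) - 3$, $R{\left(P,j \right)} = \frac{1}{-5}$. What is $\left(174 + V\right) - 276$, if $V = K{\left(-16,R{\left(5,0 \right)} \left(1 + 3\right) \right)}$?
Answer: $- \frac{533}{5} \approx -106.6$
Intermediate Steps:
$R{\left(P,j \right)} = - \frac{1}{5}$
$K{\left(H,m \right)} = -3 + 2 m$ ($K{\left(H,m \right)} = 2 m - 3 = -3 + 2 m$)
$V = - \frac{23}{5}$ ($V = -3 + 2 \left(- \frac{1 + 3}{5}\right) = -3 + 2 \left(\left(- \frac{1}{5}\right) 4\right) = -3 + 2 \left(- \frac{4}{5}\right) = -3 - \frac{8}{5} = - \frac{23}{5} \approx -4.6$)
$\left(174 + V\right) - 276 = \left(174 - \frac{23}{5}\right) - 276 = \frac{847}{5} - 276 = - \frac{533}{5}$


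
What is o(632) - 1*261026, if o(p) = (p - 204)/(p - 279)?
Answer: -92141750/353 ≈ -2.6102e+5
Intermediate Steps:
o(p) = (-204 + p)/(-279 + p)
o(632) - 1*261026 = (-204 + 632)/(-279 + 632) - 1*261026 = 428/353 - 261026 = -92141750/353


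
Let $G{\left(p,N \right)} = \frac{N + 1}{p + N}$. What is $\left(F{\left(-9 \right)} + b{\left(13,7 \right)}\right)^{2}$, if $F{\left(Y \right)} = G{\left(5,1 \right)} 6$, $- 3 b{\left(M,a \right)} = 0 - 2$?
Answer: $\frac{64}{9} \approx 7.1111$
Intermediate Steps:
$b{\left(M,a \right)} = \frac{2}{3}$ ($b{\left(M,a \right)} = - \frac{0 - 2}{3} = \left(- \frac{1}{3}\right) \left(-2\right) = \frac{2}{3}$)
$G{\left(p,N \right)} = \frac{1 + N}{N + p}$
$F{\left(Y \right)} = 2$ ($F{\left(Y \right)} = \frac{1 + 1}{1 + 5} \cdot 6 = \frac{1}{6} \cdot 2 \cdot 6 = \frac{1}{3} \cdot 6 = 2$)
$\left(F{\left(-9 \right)} + b{\left(13,7 \right)}\right)^{2} = \left(2 + \frac{2}{3}\right)^{2} = \left(\frac{8}{3}\right)^{2} = \frac{64}{9}$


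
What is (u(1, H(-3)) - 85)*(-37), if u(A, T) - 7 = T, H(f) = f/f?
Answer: 2849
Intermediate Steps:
H(f) = 1
u(A, T) = 7 + T
(u(1, H(-3)) - 85)*(-37) = ((7 + 1) - 85)*(-37) = (8 - 85)*(-37) = -77*(-37) = 2849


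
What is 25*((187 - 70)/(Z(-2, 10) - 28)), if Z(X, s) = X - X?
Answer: -2925/28 ≈ -104.46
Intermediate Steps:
Z(X, s) = 0
25*((187 - 70)/(Z(-2, 10) - 28)) = 25*((187 - 70)/(0 - 28)) = 25*(117/(-28)) = 25*(117*(-1/28)) = 25*(-117/28) = -2925/28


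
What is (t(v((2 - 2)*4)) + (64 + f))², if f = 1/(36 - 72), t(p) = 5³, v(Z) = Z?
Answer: 46280809/1296 ≈ 35711.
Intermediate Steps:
t(p) = 125
f = -1/36 (f = 1/(-36) = -1/36 ≈ -0.027778)
(t(v((2 - 2)*4)) + (64 + f))² = (125 + (64 - 1/36))² = (125 + 2303/36)² = (6803/36)² = 46280809/1296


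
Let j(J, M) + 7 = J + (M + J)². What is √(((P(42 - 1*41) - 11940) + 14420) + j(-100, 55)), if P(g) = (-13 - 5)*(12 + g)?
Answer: 2*√1041 ≈ 64.529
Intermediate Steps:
j(J, M) = -7 + J + (J + M)² (j(J, M) = -7 + (J + (M + J)²) = -7 + (J + (J + M)²) = -7 + J + (J + M)²)
P(g) = -216 - 18*g (P(g) = -18*(12 + g) = -216 - 18*g)
√(((P(42 - 1*41) - 11940) + 14420) + j(-100, 55)) = √((((-216 - 18*(42 - 1*41)) - 11940) + 14420) + (-7 - 100 + (-100 + 55)²)) = √((((-216 - 18*(42 - 41)) - 11940) + 14420) + (-7 - 100 + (-45)²)) = √((((-216 - 18*1) - 11940) + 14420) + (-7 - 100 + 2025)) = √((((-216 - 18) - 11940) + 14420) + 1918) = √(((-234 - 11940) + 14420) + 1918) = √((-12174 + 14420) + 1918) = √(2246 + 1918) = √4164 = 2*√1041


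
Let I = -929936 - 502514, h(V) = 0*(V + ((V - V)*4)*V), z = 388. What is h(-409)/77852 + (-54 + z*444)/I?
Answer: -86109/716225 ≈ -0.12023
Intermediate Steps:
h(V) = 0 (h(V) = 0*(V + (0*4)*V) = 0*(V + 0*V) = 0*(V + 0) = 0*V = 0)
I = -1432450
h(-409)/77852 + (-54 + z*444)/I = 0/77852 + (-54 + 388*444)/(-1432450) = 0*(1/77852) + (-54 + 172272)*(-1/1432450) = 0 + 172218*(-1/1432450) = 0 - 86109/716225 = -86109/716225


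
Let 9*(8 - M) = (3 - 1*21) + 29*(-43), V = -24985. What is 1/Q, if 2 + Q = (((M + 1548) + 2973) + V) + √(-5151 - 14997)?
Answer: -1645713/33438314437 - 162*I*√5037/33438314437 ≈ -4.9216e-5 - 3.4384e-7*I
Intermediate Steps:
M = 1337/9 (M = 8 - ((3 - 1*21) + 29*(-43))/9 = 8 - ((3 - 21) - 1247)/9 = 8 - (-18 - 1247)/9 = 8 - ⅑*(-1265) = 8 + 1265/9 = 1337/9 ≈ 148.56)
Q = -182857/9 + 2*I*√5037 (Q = -2 + ((((1337/9 + 1548) + 2973) - 24985) + √(-5151 - 14997)) = -2 + (((15269/9 + 2973) - 24985) + √(-20148)) = -2 + ((42026/9 - 24985) + 2*I*√5037) = -2 + (-182839/9 + 2*I*√5037) = -182857/9 + 2*I*√5037 ≈ -20317.0 + 141.94*I)
1/Q = 1/(-182857/9 + 2*I*√5037)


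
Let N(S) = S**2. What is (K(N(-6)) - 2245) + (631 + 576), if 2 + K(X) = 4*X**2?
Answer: 4144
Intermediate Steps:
K(X) = -2 + 4*X**2
(K(N(-6)) - 2245) + (631 + 576) = ((-2 + 4*((-6)**2)**2) - 2245) + (631 + 576) = ((-2 + 4*36**2) - 2245) + 1207 = ((-2 + 4*1296) - 2245) + 1207 = ((-2 + 5184) - 2245) + 1207 = (5182 - 2245) + 1207 = 2937 + 1207 = 4144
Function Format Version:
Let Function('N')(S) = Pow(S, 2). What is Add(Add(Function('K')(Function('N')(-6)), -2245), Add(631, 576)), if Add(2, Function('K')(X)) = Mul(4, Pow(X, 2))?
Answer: 4144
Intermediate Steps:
Function('K')(X) = Add(-2, Mul(4, Pow(X, 2)))
Add(Add(Function('K')(Function('N')(-6)), -2245), Add(631, 576)) = Add(Add(Add(-2, Mul(4, Pow(Pow(-6, 2), 2))), -2245), Add(631, 576)) = Add(Add(Add(-2, Mul(4, Pow(36, 2))), -2245), 1207) = Add(Add(Add(-2, Mul(4, 1296)), -2245), 1207) = Add(Add(Add(-2, 5184), -2245), 1207) = Add(Add(5182, -2245), 1207) = Add(2937, 1207) = 4144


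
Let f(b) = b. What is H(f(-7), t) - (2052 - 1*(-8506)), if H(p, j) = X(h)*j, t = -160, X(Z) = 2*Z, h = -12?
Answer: -6718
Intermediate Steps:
H(p, j) = -24*j (H(p, j) = (2*(-12))*j = -24*j)
H(f(-7), t) - (2052 - 1*(-8506)) = -24*(-160) - (2052 - 1*(-8506)) = 3840 - (2052 + 8506) = 3840 - 1*10558 = 3840 - 10558 = -6718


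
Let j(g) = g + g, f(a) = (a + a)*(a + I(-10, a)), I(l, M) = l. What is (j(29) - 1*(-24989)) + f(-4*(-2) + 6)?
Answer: 25159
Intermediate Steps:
f(a) = 2*a*(-10 + a) (f(a) = (a + a)*(a - 10) = (2*a)*(-10 + a) = 2*a*(-10 + a))
j(g) = 2*g
(j(29) - 1*(-24989)) + f(-4*(-2) + 6) = (2*29 - 1*(-24989)) + 2*(-4*(-2) + 6)*(-10 + (-4*(-2) + 6)) = (58 + 24989) + 2*(8 + 6)*(-10 + (8 + 6)) = 25047 + 2*14*(-10 + 14) = 25047 + 2*14*4 = 25047 + 112 = 25159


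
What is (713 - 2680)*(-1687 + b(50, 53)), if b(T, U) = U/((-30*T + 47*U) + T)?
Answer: 3454276238/1041 ≈ 3.3182e+6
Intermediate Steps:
b(T, U) = U/(-29*T + 47*U)
(713 - 2680)*(-1687 + b(50, 53)) = (713 - 2680)*(-1687 - 1*53/(-47*53 + 29*50)) = -1967*(-1687 - 1*53/(-2491 + 1450)) = -1967*(-1687 - 1*53/(-1041)) = -1967*(-1687 - 1*53*(-1/1041)) = -1967*(-1687 + 53/1041) = -1967*(-1756114/1041) = 3454276238/1041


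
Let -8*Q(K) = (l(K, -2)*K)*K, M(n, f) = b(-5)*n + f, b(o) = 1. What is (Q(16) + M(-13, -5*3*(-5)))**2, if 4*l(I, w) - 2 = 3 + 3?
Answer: 4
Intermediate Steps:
M(n, f) = f + n (M(n, f) = 1*n + f = n + f = f + n)
l(I, w) = 2 (l(I, w) = 1/2 + (3 + 3)/4 = 1/2 + (1/4)*6 = 1/2 + 3/2 = 2)
Q(K) = -K**2/4 (Q(K) = -2*K*K/8 = -K**2/4)
(Q(16) + M(-13, -5*3*(-5)))**2 = (-1/4*16**2 + (-5*3*(-5) - 13))**2 = (-1/4*256 + (-15*(-5) - 13))**2 = (-64 + (75 - 13))**2 = (-64 + 62)**2 = (-2)**2 = 4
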